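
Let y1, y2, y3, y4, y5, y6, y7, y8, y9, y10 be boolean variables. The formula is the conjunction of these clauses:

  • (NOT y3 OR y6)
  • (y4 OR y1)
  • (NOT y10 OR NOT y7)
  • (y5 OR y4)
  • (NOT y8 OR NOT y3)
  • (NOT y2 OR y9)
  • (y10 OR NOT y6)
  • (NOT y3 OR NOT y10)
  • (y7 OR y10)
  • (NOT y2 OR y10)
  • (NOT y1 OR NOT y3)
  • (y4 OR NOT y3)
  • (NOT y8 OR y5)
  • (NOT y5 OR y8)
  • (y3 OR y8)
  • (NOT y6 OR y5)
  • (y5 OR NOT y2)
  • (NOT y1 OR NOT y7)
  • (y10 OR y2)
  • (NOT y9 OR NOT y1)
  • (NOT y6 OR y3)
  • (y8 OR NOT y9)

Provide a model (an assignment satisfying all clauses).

y1 = False, y2 = True, y3 = False, y4 = True, y5 = True, y6 = False, y7 = False, y8 = True, y9 = True, y10 = True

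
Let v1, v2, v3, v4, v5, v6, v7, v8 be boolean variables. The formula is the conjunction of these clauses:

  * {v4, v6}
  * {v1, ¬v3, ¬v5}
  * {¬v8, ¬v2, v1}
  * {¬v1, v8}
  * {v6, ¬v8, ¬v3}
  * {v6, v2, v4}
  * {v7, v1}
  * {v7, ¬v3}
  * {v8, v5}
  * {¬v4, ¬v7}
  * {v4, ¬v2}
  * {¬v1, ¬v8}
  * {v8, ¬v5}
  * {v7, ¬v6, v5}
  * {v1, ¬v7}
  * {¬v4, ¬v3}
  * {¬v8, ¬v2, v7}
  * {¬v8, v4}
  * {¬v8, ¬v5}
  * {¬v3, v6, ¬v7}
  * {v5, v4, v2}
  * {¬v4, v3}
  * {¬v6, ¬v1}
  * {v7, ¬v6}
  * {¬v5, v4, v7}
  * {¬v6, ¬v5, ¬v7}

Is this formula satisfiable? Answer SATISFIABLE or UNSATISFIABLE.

v7 = True:
  propagation gives v4=False, v6=True, v2=False, v1=True; an empty clause results — contradiction.
v7 = False:
  propagation gives v1=True, v8=True; an empty clause results — contradiction.
Every branch closes, so no satisfying assignment exists.

UNSATISFIABLE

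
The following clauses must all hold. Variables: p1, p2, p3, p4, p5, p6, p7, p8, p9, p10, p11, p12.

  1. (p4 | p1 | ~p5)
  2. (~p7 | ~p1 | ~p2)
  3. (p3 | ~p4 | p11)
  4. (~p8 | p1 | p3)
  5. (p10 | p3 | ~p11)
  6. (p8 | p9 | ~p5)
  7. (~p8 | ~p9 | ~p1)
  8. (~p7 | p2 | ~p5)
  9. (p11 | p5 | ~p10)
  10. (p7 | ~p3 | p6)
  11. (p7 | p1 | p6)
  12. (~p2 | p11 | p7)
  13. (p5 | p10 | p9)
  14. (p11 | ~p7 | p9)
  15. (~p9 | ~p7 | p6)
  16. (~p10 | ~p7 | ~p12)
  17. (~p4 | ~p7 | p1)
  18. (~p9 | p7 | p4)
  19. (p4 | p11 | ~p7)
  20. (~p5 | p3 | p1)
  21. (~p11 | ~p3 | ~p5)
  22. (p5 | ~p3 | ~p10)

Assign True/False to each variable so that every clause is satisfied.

p1=True, p2=False, p3=True, p4=True, p5=False, p6=True, p7=True, p8=False, p9=True, p10=False, p11=True, p12=True

p6 occurs only positively in the remaining clauses — set p6 = True.
Set p1 = True and propagate.
The remaining clauses are satisfied by p2 = False, p3 = True, p4 = True, p5 = False, p7 = True, p8 = False, p9 = True, p10 = False, p11 = True, p12 = True.
Every clause has at least one true literal under this assignment.
Check each clause:
  1. (p4 | p1 | ~p5) — p1 is true.
  2. (~p1 | ~p7 | ~p2) — ~p2 is true.
  3. (~p4 | p11 | p3) — p3 is true.
  4. (p3 | ~p8 | p1) — ~p8 is true.
  5. (~p11 | p10 | p3) — p3 is true.
  6. (p9 | p8 | ~p5) — p9 is true.
  7. (~p9 | ~p1 | ~p8) — ~p8 is true.
  8. (p2 | ~p7 | ~p5) — ~p5 is true.
  9. (p5 | ~p10 | p11) — p11 is true.
  10. (~p3 | p6 | p7) — p6 is true.
  11. (p1 | p6 | p7) — p1 is true.
  12. (~p2 | p11 | p7) — p11 is true.
  13. (p10 | p5 | p9) — p9 is true.
  14. (p9 | p11 | ~p7) — p9 is true.
  15. (~p9 | p6 | ~p7) — p6 is true.
  16. (~p7 | ~p10 | ~p12) — ~p10 is true.
  17. (~p7 | ~p4 | p1) — p1 is true.
  18. (p7 | ~p9 | p4) — p4 is true.
  19. (~p7 | p4 | p11) — p11 is true.
  20. (p3 | ~p5 | p1) — p1 is true.
  21. (~p5 | ~p11 | ~p3) — ~p5 is true.
  22. (p5 | ~p10 | ~p3) — ~p10 is true.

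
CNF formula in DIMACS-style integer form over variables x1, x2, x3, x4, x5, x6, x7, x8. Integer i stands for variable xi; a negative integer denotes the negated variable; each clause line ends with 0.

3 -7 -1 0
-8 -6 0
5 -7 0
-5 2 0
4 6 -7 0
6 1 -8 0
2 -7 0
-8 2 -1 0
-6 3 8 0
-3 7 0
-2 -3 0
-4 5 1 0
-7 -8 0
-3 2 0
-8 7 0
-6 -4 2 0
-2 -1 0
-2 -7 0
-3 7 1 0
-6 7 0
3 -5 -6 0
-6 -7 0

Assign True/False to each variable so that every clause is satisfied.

Set x1 = False and propagate.
Try x2 = True.
  then x3 is forced to False.
  then x7 is forced to False.
  then x8 is forced to False.
  then x6 is forced to False.
For the remaining variables, x4 = False, x5 = True works.
Every clause has at least one true literal under this assignment.

x1=F, x2=T, x3=F, x4=F, x5=T, x6=F, x7=F, x8=F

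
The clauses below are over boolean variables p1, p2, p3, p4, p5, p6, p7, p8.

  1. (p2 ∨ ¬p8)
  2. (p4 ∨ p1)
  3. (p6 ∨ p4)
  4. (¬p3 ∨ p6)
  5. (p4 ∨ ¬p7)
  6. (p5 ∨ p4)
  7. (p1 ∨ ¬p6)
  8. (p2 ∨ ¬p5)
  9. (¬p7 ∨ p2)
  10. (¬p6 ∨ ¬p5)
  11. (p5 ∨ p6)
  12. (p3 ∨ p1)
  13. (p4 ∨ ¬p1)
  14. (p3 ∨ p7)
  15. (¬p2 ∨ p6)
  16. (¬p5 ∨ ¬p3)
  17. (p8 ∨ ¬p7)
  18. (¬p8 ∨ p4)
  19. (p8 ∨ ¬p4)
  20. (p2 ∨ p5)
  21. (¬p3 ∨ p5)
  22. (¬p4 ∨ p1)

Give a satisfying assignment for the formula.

p1=True, p2=True, p3=False, p4=True, p5=False, p6=True, p7=True, p8=True

Set p1 = True and propagate.
  then p4 is forced to True.
  then p8 is forced to True.
  then p2 is forced to True.
  then p6 is forced to True.
  then p5 is forced to False.
  then p3 is forced to False.
  then p7 is forced to True.
Every clause has at least one true literal under this assignment.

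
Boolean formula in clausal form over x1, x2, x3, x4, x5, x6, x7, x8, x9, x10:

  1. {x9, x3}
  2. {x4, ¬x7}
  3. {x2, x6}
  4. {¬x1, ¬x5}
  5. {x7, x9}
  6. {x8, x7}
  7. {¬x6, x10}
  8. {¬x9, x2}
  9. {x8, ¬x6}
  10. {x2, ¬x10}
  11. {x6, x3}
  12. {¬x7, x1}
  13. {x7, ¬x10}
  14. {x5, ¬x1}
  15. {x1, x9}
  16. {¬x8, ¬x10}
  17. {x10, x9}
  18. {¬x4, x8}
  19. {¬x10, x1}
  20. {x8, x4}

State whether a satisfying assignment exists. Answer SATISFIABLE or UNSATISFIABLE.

x2 occurs only positively in the remaining clauses — set x2 = True.
Pure literal: x3 appears only positively; assign x3 = True.
Try x1 = False.
  then x7 is forced to False.
  then x9 is forced to True.
  then x8 is forced to True.
  then x10 is forced to False.
  then x6 is forced to False.
x4, x5 are now unconstrained; take x4 = False, x5 = True.
So x1 = False, x2 = True, x3 = True, x4 = False, x5 = True, x6 = False, x7 = False, x8 = True, x9 = True, x10 = False is a satisfying assignment.

SATISFIABLE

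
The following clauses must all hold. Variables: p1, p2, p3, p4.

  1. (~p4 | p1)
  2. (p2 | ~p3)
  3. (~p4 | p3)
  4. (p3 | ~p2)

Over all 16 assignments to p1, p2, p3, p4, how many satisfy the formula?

The models are:
  p1=F p2=F p3=F p4=F
  p1=F p2=T p3=T p4=F
  p1=T p2=F p3=F p4=F
  p1=T p2=T p3=T p4=F
  p1=T p2=T p3=T p4=T
Count: 5.

5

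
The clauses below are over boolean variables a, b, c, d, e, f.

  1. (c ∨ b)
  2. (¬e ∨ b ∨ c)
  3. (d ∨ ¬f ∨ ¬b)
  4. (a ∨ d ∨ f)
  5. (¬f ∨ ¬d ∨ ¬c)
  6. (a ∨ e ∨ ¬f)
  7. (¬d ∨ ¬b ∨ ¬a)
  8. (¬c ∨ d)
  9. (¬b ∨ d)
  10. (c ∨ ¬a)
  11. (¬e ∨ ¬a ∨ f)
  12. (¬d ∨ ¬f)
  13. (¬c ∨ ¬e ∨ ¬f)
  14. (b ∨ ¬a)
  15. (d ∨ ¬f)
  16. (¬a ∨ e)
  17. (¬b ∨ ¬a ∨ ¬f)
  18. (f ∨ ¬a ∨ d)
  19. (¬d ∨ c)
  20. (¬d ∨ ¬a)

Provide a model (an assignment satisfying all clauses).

a=False, b=True, c=True, d=True, e=False, f=False

Check each clause:
  1. (b ∨ c) — b is true.
  2. (b ∨ ¬e ∨ c) — c is true.
  3. (¬b ∨ ¬f ∨ d) — ¬f is true.
  4. (a ∨ d ∨ f) — d is true.
  5. (¬c ∨ ¬d ∨ ¬f) — ¬f is true.
  6. (¬f ∨ a ∨ e) — ¬f is true.
  7. (¬b ∨ ¬a ∨ ¬d) — ¬a is true.
  8. (¬c ∨ d) — d is true.
  9. (¬b ∨ d) — d is true.
  10. (c ∨ ¬a) — c is true.
  11. (¬a ∨ f ∨ ¬e) — ¬e is true.
  12. (¬f ∨ ¬d) — ¬f is true.
  13. (¬c ∨ ¬e ∨ ¬f) — ¬f is true.
  14. (¬a ∨ b) — b is true.
  15. (d ∨ ¬f) — ¬f is true.
  16. (e ∨ ¬a) — ¬a is true.
  17. (¬f ∨ ¬a ∨ ¬b) — ¬f is true.
  18. (d ∨ ¬a ∨ f) — d is true.
  19. (c ∨ ¬d) — c is true.
  20. (¬a ∨ ¬d) — ¬a is true.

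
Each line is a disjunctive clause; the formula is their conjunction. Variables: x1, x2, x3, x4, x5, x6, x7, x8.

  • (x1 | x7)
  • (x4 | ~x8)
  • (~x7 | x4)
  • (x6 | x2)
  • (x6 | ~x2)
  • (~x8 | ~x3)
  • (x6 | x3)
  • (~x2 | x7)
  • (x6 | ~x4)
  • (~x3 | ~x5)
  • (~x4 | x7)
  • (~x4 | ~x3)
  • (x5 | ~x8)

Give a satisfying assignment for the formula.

x1 = 0, x2 = 0, x3 = 0, x4 = 1, x5 = 1, x6 = 1, x7 = 1, x8 = 1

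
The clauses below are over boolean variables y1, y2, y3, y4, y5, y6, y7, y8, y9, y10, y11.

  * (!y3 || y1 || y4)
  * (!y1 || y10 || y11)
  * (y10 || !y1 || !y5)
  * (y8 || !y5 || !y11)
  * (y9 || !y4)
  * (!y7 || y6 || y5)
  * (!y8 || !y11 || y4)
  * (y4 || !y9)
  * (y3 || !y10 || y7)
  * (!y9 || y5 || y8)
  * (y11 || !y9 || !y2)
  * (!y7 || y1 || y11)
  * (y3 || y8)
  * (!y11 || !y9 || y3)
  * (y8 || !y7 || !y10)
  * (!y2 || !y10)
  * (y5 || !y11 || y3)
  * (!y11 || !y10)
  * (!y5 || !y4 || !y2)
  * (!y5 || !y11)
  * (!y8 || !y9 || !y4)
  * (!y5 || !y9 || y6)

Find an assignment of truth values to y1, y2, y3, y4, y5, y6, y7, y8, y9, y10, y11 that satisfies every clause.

Pure literal: y2 appears only negated; assign y2 = False.
Pure literal: y6 appears only positively; assign y6 = True.
Try y1 = True.
Set y3 = True and propagate.
Try y4 = False.
  then y9 is forced to False.
For the remaining variables, y5 = False, y7 = False, y8 = False, y10 = True, y11 = False works.

y1 = T, y2 = F, y3 = T, y4 = F, y5 = F, y6 = T, y7 = F, y8 = F, y9 = F, y10 = T, y11 = F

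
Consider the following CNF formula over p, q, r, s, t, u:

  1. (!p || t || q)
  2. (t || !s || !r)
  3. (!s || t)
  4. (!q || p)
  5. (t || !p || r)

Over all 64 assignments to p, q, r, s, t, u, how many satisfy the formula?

30

Case analysis on t and p:
  t=T, p=T: q, r, s, u free → 2^4 = 16.
  t=T, p=F: forces q=F; r, s, u free → 2^3 = 8.
  t=F, p=T: remaining (q,r,s,u) ∈ {(T,T,F,F); (T,T,F,T)} — 2.
  t=F, p=F: remaining (q,r,s,u) ∈ {(F,F,F,F); (F,F,F,T); (F,T,F,F); (F,T,F,T)} — 4.
Total: 16 + 8 + 2 + 4 = 30.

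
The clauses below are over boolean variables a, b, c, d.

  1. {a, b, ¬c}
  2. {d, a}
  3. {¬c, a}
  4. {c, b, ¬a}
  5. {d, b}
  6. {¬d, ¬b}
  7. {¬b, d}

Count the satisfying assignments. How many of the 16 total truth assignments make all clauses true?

Satisfying assignments:
  a=F b=F c=F d=T
  a=T b=F c=T d=T
That's 2 in total.

2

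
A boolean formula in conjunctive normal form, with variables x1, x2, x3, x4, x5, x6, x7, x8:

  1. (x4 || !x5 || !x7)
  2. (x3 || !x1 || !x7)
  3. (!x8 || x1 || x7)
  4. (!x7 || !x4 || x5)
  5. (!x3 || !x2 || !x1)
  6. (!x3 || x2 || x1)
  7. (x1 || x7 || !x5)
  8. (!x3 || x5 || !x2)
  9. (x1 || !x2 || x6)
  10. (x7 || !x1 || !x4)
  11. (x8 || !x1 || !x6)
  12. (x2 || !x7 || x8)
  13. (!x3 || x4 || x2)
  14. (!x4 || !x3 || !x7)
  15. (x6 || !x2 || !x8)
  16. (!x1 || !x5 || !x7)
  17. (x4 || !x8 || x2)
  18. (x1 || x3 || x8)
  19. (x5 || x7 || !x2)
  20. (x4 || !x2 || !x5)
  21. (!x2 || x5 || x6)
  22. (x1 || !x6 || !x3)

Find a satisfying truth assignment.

x1 = F, x2 = T, x3 = F, x4 = T, x5 = T, x6 = T, x7 = T, x8 = T

Try x1 = False.
Try x2 = True.
  then x6 is forced to True.
  then x3 is forced to False.
  then x8 is forced to True.
  then x7 is forced to True.
Set x4 = True and propagate.
  then x5 is forced to True.
Every clause has at least one true literal under this assignment.
Check each clause:
  1. (x4 || !x5 || !x7) — x4 is true.
  2. (!x7 || x3 || !x1) — !x1 is true.
  3. (x7 || x1 || !x8) — x7 is true.
  4. (!x7 || !x4 || x5) — x5 is true.
  5. (!x2 || !x1 || !x3) — !x3 is true.
  6. (x1 || !x3 || x2) — x2 is true.
  7. (x1 || x7 || !x5) — x7 is true.
  8. (!x2 || !x3 || x5) — !x3 is true.
  9. (!x2 || x1 || x6) — x6 is true.
  10. (!x4 || !x1 || x7) — !x1 is true.
  11. (!x1 || !x6 || x8) — x8 is true.
  12. (x2 || !x7 || x8) — x8 is true.
  13. (x4 || x2 || !x3) — x2 is true.
  14. (!x7 || !x4 || !x3) — !x3 is true.
  15. (!x8 || !x2 || x6) — x6 is true.
  16. (!x7 || !x1 || !x5) — !x1 is true.
  17. (x2 || x4 || !x8) — x2 is true.
  18. (x3 || x1 || x8) — x8 is true.
  19. (x5 || x7 || !x2) — x5 is true.
  20. (x4 || !x5 || !x2) — x4 is true.
  21. (x6 || !x2 || x5) — x5 is true.
  22. (!x3 || x1 || !x6) — !x3 is true.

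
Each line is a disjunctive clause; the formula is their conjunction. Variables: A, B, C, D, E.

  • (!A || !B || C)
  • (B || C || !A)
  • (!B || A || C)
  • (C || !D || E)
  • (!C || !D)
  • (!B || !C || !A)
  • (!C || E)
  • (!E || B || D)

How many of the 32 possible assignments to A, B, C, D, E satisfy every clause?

3

Satisfying assignments:
  A=0 B=0 C=0 D=0 E=0
  A=0 B=0 C=0 D=1 E=1
  A=0 B=1 C=1 D=0 E=1
That's 3 in total.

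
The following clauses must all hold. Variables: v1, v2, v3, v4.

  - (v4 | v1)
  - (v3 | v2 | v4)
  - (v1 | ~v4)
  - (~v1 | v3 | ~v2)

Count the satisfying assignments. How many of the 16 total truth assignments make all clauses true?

The models are:
  v1=T v2=F v3=F v4=T
  v1=T v2=F v3=T v4=F
  v1=T v2=F v3=T v4=T
  v1=T v2=T v3=T v4=F
  v1=T v2=T v3=T v4=T
That's 5 in total.

5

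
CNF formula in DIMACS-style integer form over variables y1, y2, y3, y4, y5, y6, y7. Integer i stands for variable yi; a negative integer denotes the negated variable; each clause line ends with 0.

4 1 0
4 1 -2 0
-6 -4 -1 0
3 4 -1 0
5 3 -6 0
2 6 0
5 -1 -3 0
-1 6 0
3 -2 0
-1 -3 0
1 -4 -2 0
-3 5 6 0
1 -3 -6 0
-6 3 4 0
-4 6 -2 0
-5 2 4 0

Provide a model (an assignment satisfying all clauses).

y1=0, y2=0, y3=0, y4=1, y5=1, y6=1, y7=1

Check each clause:
  1. {y1, y4} — y4 is true.
  2. {y4, y1, ¬y2} — y4 is true.
  3. {¬y1, ¬y6, ¬y4} — ¬y1 is true.
  4. {¬y1, y3, y4} — y4 is true.
  5. {¬y6, y3, y5} — y5 is true.
  6. {y2, y6} — y6 is true.
  7. {¬y1, ¬y3, y5} — y5 is true.
  8. {¬y1, y6} — y6 is true.
  9. {¬y2, y3} — ¬y2 is true.
  10. {¬y1, ¬y3} — ¬y3 is true.
  11. {¬y4, ¬y2, y1} — ¬y2 is true.
  12. {y6, y5, ¬y3} — ¬y3 is true.
  13. {¬y3, y1, ¬y6} — ¬y3 is true.
  14. {y3, ¬y6, y4} — y4 is true.
  15. {¬y4, ¬y2, y6} — ¬y2 is true.
  16. {y2, ¬y5, y4} — y4 is true.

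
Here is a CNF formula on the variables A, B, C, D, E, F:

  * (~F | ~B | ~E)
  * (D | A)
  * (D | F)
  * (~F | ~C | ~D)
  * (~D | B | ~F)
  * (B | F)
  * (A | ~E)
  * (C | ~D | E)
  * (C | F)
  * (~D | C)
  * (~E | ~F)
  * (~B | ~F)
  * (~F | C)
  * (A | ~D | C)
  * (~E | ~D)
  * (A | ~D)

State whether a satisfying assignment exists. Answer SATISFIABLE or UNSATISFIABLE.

SATISFIABLE

A occurs only positively in the remaining clauses — set A = True.
Set B = True and propagate.
  then F is forced to False.
  then D is forced to True.
  then C is forced to True.
  then E is forced to False.
So A=True, B=True, C=True, D=True, E=False, F=False is a satisfying assignment.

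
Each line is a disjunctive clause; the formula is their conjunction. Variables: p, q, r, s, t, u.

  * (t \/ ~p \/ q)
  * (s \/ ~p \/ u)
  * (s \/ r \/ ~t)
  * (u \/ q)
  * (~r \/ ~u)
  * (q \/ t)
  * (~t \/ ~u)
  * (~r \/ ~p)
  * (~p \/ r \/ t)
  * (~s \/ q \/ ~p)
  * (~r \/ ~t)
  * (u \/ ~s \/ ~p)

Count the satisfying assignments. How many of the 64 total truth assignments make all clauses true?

7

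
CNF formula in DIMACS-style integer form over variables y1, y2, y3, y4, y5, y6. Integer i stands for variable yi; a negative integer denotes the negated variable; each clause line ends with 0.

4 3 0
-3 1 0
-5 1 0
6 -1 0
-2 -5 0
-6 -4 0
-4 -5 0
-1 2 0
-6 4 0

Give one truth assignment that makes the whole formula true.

y1 = 0, y2 = 0, y3 = 0, y4 = 1, y5 = 0, y6 = 0

Pure literal: y5 appears only negated; assign y5 = False.
Branch on y1: take y1 = False.
  then y3 is forced to False.
  then y4 is forced to True.
  then y6 is forced to False.
y2 is now unconstrained; take y2 = False.
Every clause has at least one true literal under this assignment.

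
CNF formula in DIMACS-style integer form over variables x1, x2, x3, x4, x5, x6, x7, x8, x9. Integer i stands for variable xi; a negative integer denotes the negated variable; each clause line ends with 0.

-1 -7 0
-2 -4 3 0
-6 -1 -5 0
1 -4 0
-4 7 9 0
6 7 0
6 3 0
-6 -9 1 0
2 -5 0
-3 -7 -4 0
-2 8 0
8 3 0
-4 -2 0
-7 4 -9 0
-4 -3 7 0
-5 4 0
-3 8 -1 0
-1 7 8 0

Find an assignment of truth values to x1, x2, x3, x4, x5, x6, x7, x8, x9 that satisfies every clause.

x1 = T, x2 = T, x3 = T, x4 = F, x5 = F, x6 = T, x7 = F, x8 = T, x9 = F

Check each clause:
  1. (~x7 \/ ~x1) — ~x7 is true.
  2. (~x2 \/ ~x4 \/ x3) — x3 is true.
  3. (~x1 \/ ~x6 \/ ~x5) — ~x5 is true.
  4. (x1 \/ ~x4) — x1 is true.
  5. (x9 \/ ~x4 \/ x7) — ~x4 is true.
  6. (x7 \/ x6) — x6 is true.
  7. (x3 \/ x6) — x3 is true.
  8. (~x9 \/ ~x6 \/ x1) — x1 is true.
  9. (x2 \/ ~x5) — x2 is true.
  10. (~x7 \/ ~x4 \/ ~x3) — ~x7 is true.
  11. (x8 \/ ~x2) — x8 is true.
  12. (x3 \/ x8) — x8 is true.
  13. (~x4 \/ ~x2) — ~x4 is true.
  14. (~x9 \/ ~x7 \/ x4) — ~x7 is true.
  15. (~x3 \/ x7 \/ ~x4) — ~x4 is true.
  16. (x4 \/ ~x5) — ~x5 is true.
  17. (x8 \/ ~x1 \/ ~x3) — x8 is true.
  18. (~x1 \/ x8 \/ x7) — x8 is true.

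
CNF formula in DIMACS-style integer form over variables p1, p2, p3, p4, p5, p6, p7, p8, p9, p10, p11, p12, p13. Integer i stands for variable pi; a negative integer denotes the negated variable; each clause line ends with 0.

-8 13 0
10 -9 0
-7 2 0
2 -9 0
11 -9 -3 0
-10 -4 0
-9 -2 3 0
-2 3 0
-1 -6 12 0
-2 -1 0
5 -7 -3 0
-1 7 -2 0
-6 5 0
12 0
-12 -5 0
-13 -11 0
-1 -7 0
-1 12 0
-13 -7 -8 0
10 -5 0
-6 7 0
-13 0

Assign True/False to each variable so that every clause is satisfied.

p1 = False  p2 = True  p3 = True  p4 = True  p5 = False  p6 = False  p7 = False  p8 = False  p9 = False  p10 = False  p11 = False  p12 = True  p13 = False

Check each clause:
  1. (~p8 \/ p13) — ~p8 is true.
  2. (~p9 \/ p10) — ~p9 is true.
  3. (~p7 \/ p2) — ~p7 is true.
  4. (~p9 \/ p2) — p2 is true.
  5. (~p9 \/ p11 \/ ~p3) — ~p9 is true.
  6. (~p4 \/ ~p10) — ~p10 is true.
  7. (~p2 \/ p3 \/ ~p9) — p3 is true.
  8. (~p2 \/ p3) — p3 is true.
  9. (p12 \/ ~p1 \/ ~p6) — ~p6 is true.
  10. (~p1 \/ ~p2) — ~p1 is true.
  11. (~p7 \/ p5 \/ ~p3) — ~p7 is true.
  12. (p7 \/ ~p1 \/ ~p2) — ~p1 is true.
  13. (p5 \/ ~p6) — ~p6 is true.
  14. (p12) — p12 is true.
  15. (~p5 \/ ~p12) — ~p5 is true.
  16. (~p13 \/ ~p11) — ~p13 is true.
  17. (~p7 \/ ~p1) — ~p7 is true.
  18. (~p1 \/ p12) — p12 is true.
  19. (~p13 \/ ~p8 \/ ~p7) — ~p8 is true.
  20. (p10 \/ ~p5) — ~p5 is true.
  21. (p7 \/ ~p6) — ~p6 is true.
  22. (~p13) — ~p13 is true.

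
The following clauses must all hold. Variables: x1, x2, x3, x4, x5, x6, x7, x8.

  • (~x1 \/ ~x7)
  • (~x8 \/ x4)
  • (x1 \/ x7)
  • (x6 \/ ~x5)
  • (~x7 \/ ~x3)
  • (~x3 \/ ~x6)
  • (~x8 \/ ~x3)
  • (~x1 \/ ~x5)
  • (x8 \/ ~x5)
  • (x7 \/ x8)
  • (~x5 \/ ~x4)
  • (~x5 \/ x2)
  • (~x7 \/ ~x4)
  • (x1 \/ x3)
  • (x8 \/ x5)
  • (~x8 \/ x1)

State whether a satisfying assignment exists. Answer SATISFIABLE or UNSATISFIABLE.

Set x1 = True and propagate.
  then x7 is forced to False.
  then x5 is forced to False.
  then x8 is forced to True.
  then x4 is forced to True.
  then x3 is forced to False.
x2, x6 are now unconstrained; take x2 = False, x6 = False.
So x1=T, x2=F, x3=F, x4=T, x5=F, x6=F, x7=F, x8=T is a satisfying assignment.

SATISFIABLE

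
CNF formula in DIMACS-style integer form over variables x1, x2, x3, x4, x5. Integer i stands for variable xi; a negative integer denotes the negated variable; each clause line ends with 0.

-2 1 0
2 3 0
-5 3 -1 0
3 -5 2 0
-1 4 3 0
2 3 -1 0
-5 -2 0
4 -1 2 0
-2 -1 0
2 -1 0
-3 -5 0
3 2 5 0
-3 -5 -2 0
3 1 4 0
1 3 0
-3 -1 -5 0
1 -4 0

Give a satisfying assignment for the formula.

x1=F  x2=F  x3=T  x4=F  x5=F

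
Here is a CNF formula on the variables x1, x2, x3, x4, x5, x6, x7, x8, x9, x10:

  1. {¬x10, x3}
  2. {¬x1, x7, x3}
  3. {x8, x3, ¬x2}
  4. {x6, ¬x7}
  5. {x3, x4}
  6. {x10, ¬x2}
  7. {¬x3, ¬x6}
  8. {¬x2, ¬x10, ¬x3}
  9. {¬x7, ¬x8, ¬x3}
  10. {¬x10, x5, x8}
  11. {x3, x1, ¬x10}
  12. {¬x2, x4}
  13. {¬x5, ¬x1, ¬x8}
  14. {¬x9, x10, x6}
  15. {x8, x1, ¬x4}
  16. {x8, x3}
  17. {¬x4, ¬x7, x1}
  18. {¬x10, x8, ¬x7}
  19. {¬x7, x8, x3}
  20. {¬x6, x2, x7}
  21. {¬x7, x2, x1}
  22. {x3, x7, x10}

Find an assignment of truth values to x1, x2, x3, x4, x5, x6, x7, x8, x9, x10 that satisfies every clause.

x1=False  x2=False  x3=True  x4=False  x5=False  x6=False  x7=False  x8=True  x9=False  x10=True

x9 occurs only negated in the remaining clauses — set x9 = False.
Branch on x1: take x1 = False.
Set x2 = False and propagate.
  then x7 is forced to False.
  then x6 is forced to False.
Try x3 = True.
For the remaining variables, x4 = False, x5 = False, x8 = True, x10 = True works.
Every clause has at least one true literal under this assignment.
Check each clause:
  1. {x3, ¬x10} — x3 is true.
  2. {x3, x7, ¬x1} — x3 is true.
  3. {x8, x3, ¬x2} — x8 is true.
  4. {¬x7, x6} — ¬x7 is true.
  5. {x3, x4} — x3 is true.
  6. {¬x2, x10} — x10 is true.
  7. {¬x6, ¬x3} — ¬x6 is true.
  8. {¬x3, ¬x2, ¬x10} — ¬x2 is true.
  9. {¬x8, ¬x3, ¬x7} — ¬x7 is true.
  10. {x5, ¬x10, x8} — x8 is true.
  11. {x3, x1, ¬x10} — x3 is true.
  12. {x4, ¬x2} — ¬x2 is true.
  13. {¬x1, ¬x5, ¬x8} — ¬x5 is true.
  14. {¬x9, x6, x10} — x10 is true.
  15. {x8, x1, ¬x4} — x8 is true.
  16. {x3, x8} — x8 is true.
  17. {¬x4, x1, ¬x7} — ¬x7 is true.
  18. {¬x7, x8, ¬x10} — x8 is true.
  19. {¬x7, x8, x3} — x8 is true.
  20. {¬x6, x7, x2} — ¬x6 is true.
  21. {¬x7, x2, x1} — ¬x7 is true.
  22. {x10, x7, x3} — x10 is true.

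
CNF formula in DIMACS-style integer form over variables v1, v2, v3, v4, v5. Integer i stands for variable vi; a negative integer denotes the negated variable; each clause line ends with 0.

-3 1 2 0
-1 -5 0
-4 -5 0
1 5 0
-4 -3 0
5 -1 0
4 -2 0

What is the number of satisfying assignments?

1

Satisfying assignments:
  v1=0 v2=0 v3=0 v4=0 v5=1
That's 1 in total.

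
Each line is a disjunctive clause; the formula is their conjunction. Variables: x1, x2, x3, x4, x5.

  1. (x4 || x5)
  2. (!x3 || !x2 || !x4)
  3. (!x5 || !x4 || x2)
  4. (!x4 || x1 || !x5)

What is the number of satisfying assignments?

Case analysis on x4 and x5:
  x4=1, x5=1: remaining (x1,x2,x3) ∈ {(1,1,0)} — 1.
  x4=1, x5=0: x1 free; 3 ways for (x2,x3) × 2^1 = 6.
  x4=0, x5=1: x1, x2, x3 free → 2^3 = 8.
  x4=0, x5=0: a clause becomes empty — 0.
Total: 1 + 6 + 8 + 0 = 15.

15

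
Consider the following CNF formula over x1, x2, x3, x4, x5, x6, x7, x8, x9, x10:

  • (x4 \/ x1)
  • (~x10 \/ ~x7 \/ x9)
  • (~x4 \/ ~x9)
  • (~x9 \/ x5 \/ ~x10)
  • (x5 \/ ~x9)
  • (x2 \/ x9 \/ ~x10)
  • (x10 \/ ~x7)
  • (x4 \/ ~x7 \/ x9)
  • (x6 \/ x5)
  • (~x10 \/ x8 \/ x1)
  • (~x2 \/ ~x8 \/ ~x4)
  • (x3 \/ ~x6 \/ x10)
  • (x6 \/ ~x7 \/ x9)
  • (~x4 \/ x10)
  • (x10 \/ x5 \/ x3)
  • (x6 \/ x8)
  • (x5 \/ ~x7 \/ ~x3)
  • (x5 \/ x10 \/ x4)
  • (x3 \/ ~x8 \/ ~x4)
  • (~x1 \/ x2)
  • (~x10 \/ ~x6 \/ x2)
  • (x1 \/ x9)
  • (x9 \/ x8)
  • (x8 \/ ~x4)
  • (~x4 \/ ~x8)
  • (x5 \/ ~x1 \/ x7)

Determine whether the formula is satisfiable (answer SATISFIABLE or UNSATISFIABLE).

SATISFIABLE

x5 occurs only positively in the remaining clauses — set x5 = True.
Set x1 = True and propagate.
  then x2 is forced to True.
Set x3 = True and propagate.
Set x4 = False and propagate.
For the remaining variables, x6 = True, x7 = True, x8 = True, x9 = True, x10 = True works.
So x1=T, x2=T, x3=T, x4=F, x5=T, x6=T, x7=T, x8=T, x9=T, x10=T is a satisfying assignment.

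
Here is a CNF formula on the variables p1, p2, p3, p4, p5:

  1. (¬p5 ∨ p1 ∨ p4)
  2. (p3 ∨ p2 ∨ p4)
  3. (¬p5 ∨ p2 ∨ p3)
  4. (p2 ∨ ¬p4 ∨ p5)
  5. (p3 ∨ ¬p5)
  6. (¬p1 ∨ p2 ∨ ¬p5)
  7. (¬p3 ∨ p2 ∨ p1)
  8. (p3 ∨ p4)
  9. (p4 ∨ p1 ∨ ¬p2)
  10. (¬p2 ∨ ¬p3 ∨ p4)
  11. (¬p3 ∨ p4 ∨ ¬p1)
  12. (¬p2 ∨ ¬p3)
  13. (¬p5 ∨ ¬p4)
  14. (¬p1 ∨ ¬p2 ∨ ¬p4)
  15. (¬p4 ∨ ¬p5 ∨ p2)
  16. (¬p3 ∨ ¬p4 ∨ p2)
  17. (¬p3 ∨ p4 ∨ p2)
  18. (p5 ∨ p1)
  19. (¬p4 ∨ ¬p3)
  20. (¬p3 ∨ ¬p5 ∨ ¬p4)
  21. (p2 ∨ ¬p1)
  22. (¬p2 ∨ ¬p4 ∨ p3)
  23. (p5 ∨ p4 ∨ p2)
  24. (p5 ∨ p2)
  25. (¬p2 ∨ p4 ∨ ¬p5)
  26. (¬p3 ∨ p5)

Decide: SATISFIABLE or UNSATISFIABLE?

p2 = True:
  propagation gives p3=False, p5=False, p4=True; an empty clause results — contradiction.
p2 = False:
  propagation gives p1=False, p3=False, p4=True, p5=False; an empty clause results — contradiction.
Every branch closes, so no satisfying assignment exists.

UNSATISFIABLE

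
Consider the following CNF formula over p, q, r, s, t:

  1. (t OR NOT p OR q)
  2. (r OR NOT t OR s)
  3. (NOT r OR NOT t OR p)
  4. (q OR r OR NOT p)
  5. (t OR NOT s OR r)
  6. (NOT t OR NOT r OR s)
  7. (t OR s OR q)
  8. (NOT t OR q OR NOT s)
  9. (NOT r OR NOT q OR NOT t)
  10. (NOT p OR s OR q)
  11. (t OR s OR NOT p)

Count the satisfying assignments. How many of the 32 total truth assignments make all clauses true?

7

Case analysis on t and s:
  t=T, s=T: remaining (p,q,r) ∈ {(F,T,F); (T,T,F)} — 2.
  t=T, s=F: a clause becomes empty — 0.
  t=F, s=T: remaining (p,q,r) ∈ {(F,F,T); (F,T,T); (T,T,T)} — 3.
  t=F, s=F: remaining (p,q,r) ∈ {(F,T,F); (F,T,T)} — 2.
Total: 2 + 0 + 3 + 2 = 7.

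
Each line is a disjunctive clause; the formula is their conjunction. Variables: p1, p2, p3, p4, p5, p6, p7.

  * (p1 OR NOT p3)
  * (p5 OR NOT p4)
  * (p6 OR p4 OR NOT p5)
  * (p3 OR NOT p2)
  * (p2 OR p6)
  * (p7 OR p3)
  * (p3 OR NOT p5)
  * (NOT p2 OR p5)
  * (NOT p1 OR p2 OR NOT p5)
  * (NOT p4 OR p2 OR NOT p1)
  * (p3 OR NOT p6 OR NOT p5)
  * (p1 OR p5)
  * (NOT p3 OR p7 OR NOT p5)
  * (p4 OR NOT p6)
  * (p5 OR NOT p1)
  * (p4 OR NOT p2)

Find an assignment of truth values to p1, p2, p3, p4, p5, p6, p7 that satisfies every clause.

p1=True, p2=True, p3=True, p4=True, p5=True, p6=False, p7=True

Pure literal: p7 appears only positively; assign p7 = True.
Branch on p1: take p1 = True.
  then p5 is forced to True.
  then p3 is forced to True.
  then p2 is forced to True.
  then p4 is forced to True.
p6 is now unconstrained; take p6 = False.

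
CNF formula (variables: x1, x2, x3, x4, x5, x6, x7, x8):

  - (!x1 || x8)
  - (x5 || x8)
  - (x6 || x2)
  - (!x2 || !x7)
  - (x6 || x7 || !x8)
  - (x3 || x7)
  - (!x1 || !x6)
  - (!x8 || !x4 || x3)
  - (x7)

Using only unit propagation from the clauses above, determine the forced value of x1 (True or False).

(x7) is a unit clause: x7 = True.
From (!x2 || !x7) and x7 = True: x2 = False.
From (x6 || x2) and x2 = False: x6 = True.
In (!x1 || !x6), !x6 is now false; !x1 must hold, so x1 = False.

False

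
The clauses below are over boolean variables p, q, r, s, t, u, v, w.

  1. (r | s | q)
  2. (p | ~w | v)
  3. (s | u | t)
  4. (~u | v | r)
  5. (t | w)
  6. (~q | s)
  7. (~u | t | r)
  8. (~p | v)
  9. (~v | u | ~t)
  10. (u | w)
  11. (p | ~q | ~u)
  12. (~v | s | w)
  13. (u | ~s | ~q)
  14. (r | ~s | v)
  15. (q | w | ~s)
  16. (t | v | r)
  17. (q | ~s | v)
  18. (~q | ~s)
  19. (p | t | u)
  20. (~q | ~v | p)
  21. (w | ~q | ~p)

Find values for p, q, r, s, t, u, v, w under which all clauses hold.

Pure literal: r appears only positively; assign r = True.
Try p = True.
  then v is forced to True.
Branch on q: take q = False.
The remaining clauses are satisfied by s = True, t = False, u = True, w = True.

p=T, q=F, r=T, s=T, t=F, u=T, v=T, w=T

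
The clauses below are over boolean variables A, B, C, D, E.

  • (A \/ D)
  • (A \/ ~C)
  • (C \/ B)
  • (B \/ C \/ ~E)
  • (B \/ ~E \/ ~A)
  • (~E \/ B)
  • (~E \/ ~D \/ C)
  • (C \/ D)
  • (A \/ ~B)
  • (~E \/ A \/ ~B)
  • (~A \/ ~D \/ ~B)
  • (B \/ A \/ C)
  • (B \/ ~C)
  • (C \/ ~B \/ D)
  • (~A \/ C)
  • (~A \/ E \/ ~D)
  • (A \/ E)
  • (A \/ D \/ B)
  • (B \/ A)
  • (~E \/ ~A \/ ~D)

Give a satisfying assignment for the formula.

A=True, B=True, C=True, D=False, E=False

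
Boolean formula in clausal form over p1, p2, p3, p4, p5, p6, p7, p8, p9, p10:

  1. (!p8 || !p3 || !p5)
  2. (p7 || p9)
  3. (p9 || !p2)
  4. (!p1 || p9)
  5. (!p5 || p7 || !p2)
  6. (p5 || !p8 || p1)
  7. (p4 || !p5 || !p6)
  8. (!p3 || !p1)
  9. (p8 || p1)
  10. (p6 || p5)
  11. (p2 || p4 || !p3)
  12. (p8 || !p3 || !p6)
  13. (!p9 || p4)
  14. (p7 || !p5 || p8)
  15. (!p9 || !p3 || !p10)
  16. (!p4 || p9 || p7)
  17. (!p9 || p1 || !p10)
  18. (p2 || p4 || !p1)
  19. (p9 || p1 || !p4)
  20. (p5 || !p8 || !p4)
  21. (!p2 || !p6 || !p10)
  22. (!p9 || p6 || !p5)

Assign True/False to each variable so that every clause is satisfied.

p1 = 0  p2 = 0  p3 = 0  p4 = 1  p5 = 1  p6 = 1  p7 = 1  p8 = 1  p9 = 1  p10 = 0

p3 occurs only negated in the remaining clauses — set p3 = False.
Pure literal: p7 appears only positively; assign p7 = True.
Branch on p1: take p1 = False.
  then p8 is forced to True.
  then p5 is forced to True.
For the remaining variables, p2 = False, p4 = True, p6 = True, p9 = True, p10 = False works.
Every clause has at least one true literal under this assignment.
Check each clause:
  1. (!p8 || !p3 || !p5) — !p3 is true.
  2. (p9 || p7) — p9 is true.
  3. (p9 || !p2) — p9 is true.
  4. (!p1 || p9) — p9 is true.
  5. (!p5 || !p2 || p7) — !p2 is true.
  6. (p1 || p5 || !p8) — p5 is true.
  7. (!p6 || !p5 || p4) — p4 is true.
  8. (!p3 || !p1) — !p3 is true.
  9. (p8 || p1) — p8 is true.
  10. (p6 || p5) — p5 is true.
  11. (p2 || !p3 || p4) — p4 is true.
  12. (!p6 || !p3 || p8) — p8 is true.
  13. (!p9 || p4) — p4 is true.
  14. (p8 || p7 || !p5) — p8 is true.
  15. (!p3 || !p10 || !p9) — !p3 is true.
  16. (!p4 || p9 || p7) — p9 is true.
  17. (!p9 || !p10 || p1) — !p10 is true.
  18. (p2 || p4 || !p1) — p4 is true.
  19. (p9 || !p4 || p1) — p9 is true.
  20. (!p4 || p5 || !p8) — p5 is true.
  21. (!p2 || !p6 || !p10) — !p2 is true.
  22. (!p5 || p6 || !p9) — p6 is true.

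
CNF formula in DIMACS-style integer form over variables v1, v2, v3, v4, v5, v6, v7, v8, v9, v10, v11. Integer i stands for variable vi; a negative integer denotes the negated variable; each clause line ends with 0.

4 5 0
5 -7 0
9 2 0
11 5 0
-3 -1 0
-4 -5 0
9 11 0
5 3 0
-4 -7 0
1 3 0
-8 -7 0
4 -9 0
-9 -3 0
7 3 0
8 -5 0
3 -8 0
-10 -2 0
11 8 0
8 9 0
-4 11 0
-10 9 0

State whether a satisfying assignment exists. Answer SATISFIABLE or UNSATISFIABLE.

v10 occurs only negated in the remaining clauses — set v10 = False.
v11 occurs only positively in the remaining clauses — set v11 = True.
Set v1 = False and propagate.
  then v3 is forced to True.
  then v9 is forced to False.
  then v2 is forced to True.
  then v8 is forced to True.
  then v7 is forced to False.
Try v4 = True.
  then v5 is forced to False.
v6 is now unconstrained; take v6 = True.
So v1=False, v2=True, v3=True, v4=True, v5=False, v6=True, v7=False, v8=True, v9=False, v10=False, v11=True is a satisfying assignment.

SATISFIABLE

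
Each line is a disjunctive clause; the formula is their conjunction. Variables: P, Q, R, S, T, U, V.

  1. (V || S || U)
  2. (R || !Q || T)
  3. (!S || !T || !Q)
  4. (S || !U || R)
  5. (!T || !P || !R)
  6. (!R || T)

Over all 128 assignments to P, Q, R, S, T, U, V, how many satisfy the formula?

32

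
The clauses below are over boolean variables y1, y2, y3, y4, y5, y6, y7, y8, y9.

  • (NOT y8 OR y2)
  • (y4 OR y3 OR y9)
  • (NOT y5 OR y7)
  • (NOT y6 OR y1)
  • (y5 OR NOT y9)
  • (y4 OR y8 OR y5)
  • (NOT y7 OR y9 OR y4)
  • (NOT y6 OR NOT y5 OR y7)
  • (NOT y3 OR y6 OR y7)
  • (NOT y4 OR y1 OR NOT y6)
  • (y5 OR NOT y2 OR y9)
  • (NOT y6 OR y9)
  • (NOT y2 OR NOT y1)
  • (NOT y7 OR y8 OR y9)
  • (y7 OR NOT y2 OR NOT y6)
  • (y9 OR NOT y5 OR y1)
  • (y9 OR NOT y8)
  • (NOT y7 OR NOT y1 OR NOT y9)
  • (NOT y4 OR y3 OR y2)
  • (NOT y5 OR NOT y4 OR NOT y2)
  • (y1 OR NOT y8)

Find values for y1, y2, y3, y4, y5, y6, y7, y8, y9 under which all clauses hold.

Set y1 = False and propagate.
  then y6 is forced to False.
  then y8 is forced to False.
For the remaining variables, y2 = True, y3 = False, y4 = False, y5 = True, y7 = True, y9 = True works.
Every clause has at least one true literal under this assignment.

y1=False, y2=True, y3=False, y4=False, y5=True, y6=False, y7=True, y8=False, y9=True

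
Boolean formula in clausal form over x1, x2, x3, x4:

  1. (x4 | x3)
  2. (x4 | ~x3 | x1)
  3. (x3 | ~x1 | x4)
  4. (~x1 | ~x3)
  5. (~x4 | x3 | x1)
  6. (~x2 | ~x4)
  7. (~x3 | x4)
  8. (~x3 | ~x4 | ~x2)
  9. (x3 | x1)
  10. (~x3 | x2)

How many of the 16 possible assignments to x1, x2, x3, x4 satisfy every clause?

1

The models are:
  x1=T x2=F x3=F x4=T
That's 1 in total.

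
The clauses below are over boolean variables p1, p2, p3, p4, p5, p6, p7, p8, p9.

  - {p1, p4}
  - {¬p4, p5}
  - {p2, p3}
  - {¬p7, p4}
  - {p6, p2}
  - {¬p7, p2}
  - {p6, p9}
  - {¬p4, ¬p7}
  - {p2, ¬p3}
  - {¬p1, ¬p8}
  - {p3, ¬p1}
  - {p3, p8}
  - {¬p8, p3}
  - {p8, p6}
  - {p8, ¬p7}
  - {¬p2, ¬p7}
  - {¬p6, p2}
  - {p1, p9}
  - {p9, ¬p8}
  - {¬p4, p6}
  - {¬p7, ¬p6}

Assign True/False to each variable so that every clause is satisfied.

Pure literal: p5 appears only positively; assign p5 = True.
p7 occurs only negated in the remaining clauses — set p7 = False.
Try p1 = True.
  then p8 is forced to False.
  then p3 is forced to True.
  then p2 is forced to True.
  then p6 is forced to True.
p4, p9 are now unconstrained; take p4 = True, p9 = False.

p1 = T, p2 = T, p3 = T, p4 = T, p5 = T, p6 = T, p7 = F, p8 = F, p9 = F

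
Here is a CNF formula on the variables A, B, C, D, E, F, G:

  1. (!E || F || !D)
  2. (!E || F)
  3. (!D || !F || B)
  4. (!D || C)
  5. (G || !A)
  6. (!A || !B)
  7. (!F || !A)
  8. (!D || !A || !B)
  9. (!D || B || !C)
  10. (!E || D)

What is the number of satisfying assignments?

Split on D, then A.
  D=T, A=T: a clause becomes empty — 0.
  D=T, A=F: G free; 3 ways for (B,C,E,F) × 2^1 = 6.
  D=F, A=T: remaining (B,C,E,F,G) ∈ {(F,F,F,F,T); (F,T,F,F,T)} — 2.
  D=F, A=F: forces E=F; B, C, F, G free → 2^4 = 16.
Total: 0 + 6 + 2 + 16 = 24.

24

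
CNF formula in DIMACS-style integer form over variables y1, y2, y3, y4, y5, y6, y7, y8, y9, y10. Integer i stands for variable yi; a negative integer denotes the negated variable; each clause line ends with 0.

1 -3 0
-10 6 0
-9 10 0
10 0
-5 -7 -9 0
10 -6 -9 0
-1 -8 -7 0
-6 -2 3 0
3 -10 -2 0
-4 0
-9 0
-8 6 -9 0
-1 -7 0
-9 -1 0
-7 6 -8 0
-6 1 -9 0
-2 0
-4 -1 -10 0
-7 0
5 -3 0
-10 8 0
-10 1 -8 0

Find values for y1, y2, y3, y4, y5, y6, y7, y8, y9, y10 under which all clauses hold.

y1=T, y2=F, y3=T, y4=F, y5=T, y6=T, y7=F, y8=T, y9=F, y10=T

The clause (y10) is unit: y10 must be True.
Unit propagation: (y6) forces y6 = True.
Unit propagation: (¬y4) forces y4 = False.
The clause (¬y9) is unit: y9 must be False.
The clause (¬y2) is unit: y2 must be False.
The clause (¬y7) is unit: y7 must be False.
The clause (y8) is unit: y8 must be True.
The clause (y1) is unit: y1 must be True.
Pure literal: y5 appears only positively; assign y5 = True.
y3 is now unconstrained; take y3 = True.
Check each clause:
  1. (y1 ∨ ¬y3) — y1 is true.
  2. (y6 ∨ ¬y10) — y6 is true.
  3. (y10 ∨ ¬y9) — y10 is true.
  4. (y10) — y10 is true.
  5. (¬y5 ∨ ¬y9 ∨ ¬y7) — ¬y7 is true.
  6. (¬y6 ∨ ¬y9 ∨ y10) — y10 is true.
  7. (¬y8 ∨ ¬y1 ∨ ¬y7) — ¬y7 is true.
  8. (y3 ∨ ¬y6 ∨ ¬y2) — y3 is true.
  9. (¬y2 ∨ y3 ∨ ¬y10) — y3 is true.
  10. (¬y4) — ¬y4 is true.
  11. (¬y9) — ¬y9 is true.
  12. (¬y8 ∨ ¬y9 ∨ y6) — y6 is true.
  13. (¬y1 ∨ ¬y7) — ¬y7 is true.
  14. (¬y1 ∨ ¬y9) — ¬y9 is true.
  15. (¬y7 ∨ ¬y8 ∨ y6) — ¬y7 is true.
  16. (y1 ∨ ¬y9 ∨ ¬y6) — y1 is true.
  17. (¬y2) — ¬y2 is true.
  18. (¬y1 ∨ ¬y10 ∨ ¬y4) — ¬y4 is true.
  19. (¬y7) — ¬y7 is true.
  20. (¬y3 ∨ y5) — y5 is true.
  21. (¬y10 ∨ y8) — y8 is true.
  22. (y1 ∨ ¬y10 ∨ ¬y8) — y1 is true.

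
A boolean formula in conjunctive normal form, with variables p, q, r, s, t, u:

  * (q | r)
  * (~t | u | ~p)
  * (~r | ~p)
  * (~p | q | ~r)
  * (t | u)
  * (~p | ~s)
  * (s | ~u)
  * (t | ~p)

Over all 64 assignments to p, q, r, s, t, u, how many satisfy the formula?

Case analysis on p and r:
  p=T, r=T: a clause becomes empty — 0.
  p=T, r=F: a clause becomes empty — 0.
  p=F, r=T: q free; 4 ways for (s,t,u) × 2^1 = 8.
  p=F, r=F: remaining (q,s,t,u) ∈ {(T,F,T,F); (T,T,F,T); (T,T,T,F); (T,T,T,T)} — 4.
Total: 0 + 0 + 8 + 4 = 12.

12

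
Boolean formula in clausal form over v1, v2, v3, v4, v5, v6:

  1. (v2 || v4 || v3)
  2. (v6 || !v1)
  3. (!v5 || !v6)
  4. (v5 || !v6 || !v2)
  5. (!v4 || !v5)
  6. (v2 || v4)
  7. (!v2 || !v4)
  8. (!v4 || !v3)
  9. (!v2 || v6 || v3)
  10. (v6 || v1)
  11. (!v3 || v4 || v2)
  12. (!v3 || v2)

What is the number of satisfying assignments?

Satisfying assignments:
  v1=0 v2=0 v3=0 v4=1 v5=0 v6=1
  v1=1 v2=0 v3=0 v4=1 v5=0 v6=1
That's 2 in total.

2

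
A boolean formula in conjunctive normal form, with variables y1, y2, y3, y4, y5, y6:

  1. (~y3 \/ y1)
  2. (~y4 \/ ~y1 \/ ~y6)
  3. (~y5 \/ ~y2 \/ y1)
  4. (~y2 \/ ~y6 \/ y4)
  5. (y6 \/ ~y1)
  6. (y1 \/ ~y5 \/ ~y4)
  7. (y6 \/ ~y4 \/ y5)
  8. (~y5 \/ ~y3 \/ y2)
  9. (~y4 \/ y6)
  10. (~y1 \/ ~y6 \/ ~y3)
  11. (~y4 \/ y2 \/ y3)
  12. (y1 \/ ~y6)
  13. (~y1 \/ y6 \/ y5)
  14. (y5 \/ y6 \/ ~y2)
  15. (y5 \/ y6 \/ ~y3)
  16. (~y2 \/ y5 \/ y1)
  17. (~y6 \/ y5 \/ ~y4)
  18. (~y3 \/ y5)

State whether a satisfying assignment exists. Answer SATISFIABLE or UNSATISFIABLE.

SATISFIABLE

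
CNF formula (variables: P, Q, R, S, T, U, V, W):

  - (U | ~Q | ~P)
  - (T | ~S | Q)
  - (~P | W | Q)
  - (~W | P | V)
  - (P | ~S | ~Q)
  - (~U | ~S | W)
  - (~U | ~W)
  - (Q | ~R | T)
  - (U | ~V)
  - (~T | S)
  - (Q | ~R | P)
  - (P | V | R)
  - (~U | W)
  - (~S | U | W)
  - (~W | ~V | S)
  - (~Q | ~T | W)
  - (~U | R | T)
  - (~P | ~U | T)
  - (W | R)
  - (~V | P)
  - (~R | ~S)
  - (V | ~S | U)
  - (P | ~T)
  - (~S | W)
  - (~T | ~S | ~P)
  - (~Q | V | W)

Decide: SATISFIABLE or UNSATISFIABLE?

SATISFIABLE

Try P = True.
Branch on Q: take Q = False.
  then W is forced to True.
  then U is forced to False.
  then V is forced to False.
  then S is forced to False.
  then T is forced to False.
  then R is forced to False.
Every clause has at least one true literal under this assignment.
So P=True, Q=False, R=False, S=False, T=False, U=False, V=False, W=True is a satisfying assignment.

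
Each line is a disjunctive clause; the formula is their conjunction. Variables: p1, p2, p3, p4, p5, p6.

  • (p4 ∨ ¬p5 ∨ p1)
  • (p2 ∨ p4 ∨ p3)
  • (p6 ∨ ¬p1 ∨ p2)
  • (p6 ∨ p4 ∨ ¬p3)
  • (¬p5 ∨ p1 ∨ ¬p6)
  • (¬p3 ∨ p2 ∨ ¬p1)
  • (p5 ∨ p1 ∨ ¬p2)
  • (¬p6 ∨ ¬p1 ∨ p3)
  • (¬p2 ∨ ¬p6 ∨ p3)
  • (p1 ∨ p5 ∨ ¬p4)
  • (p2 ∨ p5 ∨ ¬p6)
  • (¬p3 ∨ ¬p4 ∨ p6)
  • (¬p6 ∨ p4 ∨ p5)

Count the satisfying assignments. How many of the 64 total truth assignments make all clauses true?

9

Case analysis on p6 and p1:
  p6=1, p1=1: remaining (p2,p3,p4,p5) ∈ {(1,1,0,1); (1,1,1,0); (1,1,1,1)} — 3.
  p6=1, p1=0: a clause becomes empty — 0.
  p6=0, p1=1: remaining (p2,p3,p4,p5) ∈ {(1,0,0,0); (1,0,0,1); (1,0,1,0); (1,0,1,1)} — 4.
  p6=0, p1=0: remaining (p2,p3,p4,p5) ∈ {(0,0,1,1); (1,0,1,1)} — 2.
Total: 3 + 0 + 4 + 2 = 9.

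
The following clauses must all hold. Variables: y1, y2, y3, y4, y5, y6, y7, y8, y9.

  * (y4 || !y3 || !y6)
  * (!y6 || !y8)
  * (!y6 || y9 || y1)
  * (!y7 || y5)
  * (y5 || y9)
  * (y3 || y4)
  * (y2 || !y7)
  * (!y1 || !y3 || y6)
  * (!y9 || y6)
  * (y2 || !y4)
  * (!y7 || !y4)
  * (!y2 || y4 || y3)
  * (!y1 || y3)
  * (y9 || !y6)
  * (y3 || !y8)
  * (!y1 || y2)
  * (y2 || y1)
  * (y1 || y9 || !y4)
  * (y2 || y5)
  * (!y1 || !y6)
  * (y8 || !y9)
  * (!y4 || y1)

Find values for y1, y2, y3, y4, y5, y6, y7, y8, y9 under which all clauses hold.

y1=False, y2=True, y3=True, y4=False, y5=True, y6=False, y7=False, y8=False, y9=False

Pure literal: y5 appears only positively; assign y5 = True.
Pure literal: y7 appears only negated; assign y7 = False.
Try y1 = False.
  then y2 is forced to True.
  then y4 is forced to False.
  then y3 is forced to True.
  then y6 is forced to False.
  then y9 is forced to False.
y8 is now unconstrained; take y8 = False.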